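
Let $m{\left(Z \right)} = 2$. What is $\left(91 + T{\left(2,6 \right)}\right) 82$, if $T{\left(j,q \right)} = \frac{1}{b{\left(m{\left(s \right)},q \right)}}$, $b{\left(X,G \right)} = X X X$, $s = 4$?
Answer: $\frac{29889}{4} \approx 7472.3$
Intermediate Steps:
$b{\left(X,G \right)} = X^{3}$ ($b{\left(X,G \right)} = X^{2} X = X^{3}$)
$T{\left(j,q \right)} = \frac{1}{8}$ ($T{\left(j,q \right)} = \frac{1}{2^{3}} = \frac{1}{8}$)
$\left(91 + T{\left(2,6 \right)}\right) 82 = \left(91 + \frac{1}{8}\right) 82 = \frac{729}{8} \cdot 82 = \frac{29889}{4}$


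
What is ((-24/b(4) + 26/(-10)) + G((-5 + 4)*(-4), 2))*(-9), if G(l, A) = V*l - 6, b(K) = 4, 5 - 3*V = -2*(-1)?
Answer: 477/5 ≈ 95.400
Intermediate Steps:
V = 1 (V = 5/3 - (-2)*(-1)/3 = 5/3 - 1/3*2 = 5/3 - 2/3 = 1)
G(l, A) = -6 + l (G(l, A) = 1*l - 6 = l - 6 = -6 + l)
((-24/b(4) + 26/(-10)) + G((-5 + 4)*(-4), 2))*(-9) = ((-24/4 + 26/(-10)) + (-6 + (-5 + 4)*(-4)))*(-9) = ((-24*1/4 + 26*(-1/10)) + (-6 - 1*(-4)))*(-9) = ((-6 - 13/5) + (-6 + 4))*(-9) = (-43/5 - 2)*(-9) = -53/5*(-9) = 477/5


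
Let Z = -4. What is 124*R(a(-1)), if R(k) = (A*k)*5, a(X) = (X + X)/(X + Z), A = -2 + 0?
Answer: -496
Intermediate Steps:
A = -2
a(X) = 2*X/(-4 + X) (a(X) = (X + X)/(X - 4) = (2*X)/(-4 + X) = 2*X/(-4 + X))
R(k) = -10*k (R(k) = -2*k*5 = -10*k)
124*R(a(-1)) = 124*(-20*(-1)/(-4 - 1)) = 124*(-20*(-1)/(-5)) = 124*(-20*(-1)*(-1)/5) = 124*(-10*⅖) = 124*(-4) = -496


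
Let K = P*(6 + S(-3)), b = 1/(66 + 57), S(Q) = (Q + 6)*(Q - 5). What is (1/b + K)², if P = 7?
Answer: 9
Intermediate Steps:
S(Q) = (-5 + Q)*(6 + Q) (S(Q) = (6 + Q)*(-5 + Q) = (-5 + Q)*(6 + Q))
b = 1/123 ≈ 0.0081301
K = -126 (K = 7*(6 + (-30 - 3 + (-3)²)) = 7*(6 + (-30 - 3 + 9)) = 7*(6 - 24) = 7*(-18) = -126)
(1/b + K)² = (1/(1/123) - 126)² = (123 - 126)² = (-3)² = 9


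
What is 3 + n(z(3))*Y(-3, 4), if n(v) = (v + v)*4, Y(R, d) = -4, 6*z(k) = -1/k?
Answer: 43/9 ≈ 4.7778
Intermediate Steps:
z(k) = -1/(6*k) (z(k) = (-1/k)/6 = -1/(6*k))
n(v) = 8*v (n(v) = (2*v)*4 = 8*v)
3 + n(z(3))*Y(-3, 4) = 3 + (8*(-⅙/3))*(-4) = 3 + (8*(-⅙*⅓))*(-4) = 3 + (8*(-1/18))*(-4) = 3 - 4/9*(-4) = 3 + 16/9 = 43/9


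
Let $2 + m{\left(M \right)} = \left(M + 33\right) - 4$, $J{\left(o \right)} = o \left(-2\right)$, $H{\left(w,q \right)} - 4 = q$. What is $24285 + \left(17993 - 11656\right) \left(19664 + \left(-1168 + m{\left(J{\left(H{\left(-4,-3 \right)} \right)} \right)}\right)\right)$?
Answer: $117391862$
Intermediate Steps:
$H{\left(w,q \right)} = 4 + q$
$J{\left(o \right)} = - 2 o$
$m{\left(M \right)} = 27 + M$ ($m{\left(M \right)} = -2 + \left(\left(M + 33\right) - 4\right) = -2 + \left(\left(33 + M\right) - 4\right) = -2 + \left(29 + M\right) = 27 + M$)
$24285 + \left(17993 - 11656\right) \left(19664 + \left(-1168 + m{\left(J{\left(H{\left(-4,-3 \right)} \right)} \right)}\right)\right) = 24285 + \left(17993 - 11656\right) \left(19664 - \left(1141 + 2 \left(4 - 3\right)\right)\right) = 24285 + 6337 \left(19664 + \left(-1168 + \left(27 - 2\right)\right)\right) = 24285 + 6337 \left(19664 + \left(-1168 + 25\right)\right) = 24285 + 6337 \left(19664 - 1143\right) = 24285 + 6337 \cdot 18521 = 24285 + 117367577 = 117391862$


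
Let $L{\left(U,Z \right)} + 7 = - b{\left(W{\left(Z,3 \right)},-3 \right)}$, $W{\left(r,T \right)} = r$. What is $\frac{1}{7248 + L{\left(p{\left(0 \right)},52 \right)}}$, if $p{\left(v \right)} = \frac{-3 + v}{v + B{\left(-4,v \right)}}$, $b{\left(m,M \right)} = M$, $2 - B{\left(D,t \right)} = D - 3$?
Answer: $\frac{1}{7244} \approx 0.00013805$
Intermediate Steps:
$B{\left(D,t \right)} = 5 - D$ ($B{\left(D,t \right)} = 2 - \left(D - 3\right) = 2 - \left(-3 + D\right) = 5 - D$)
$p{\left(v \right)} = \frac{-3 + v}{9 + v}$ ($p{\left(v \right)} = \frac{-3 + v}{v + \left(5 - -4\right)} = \frac{-3 + v}{v + \left(5 + 4\right)} = \frac{-3 + v}{v + 9} = \frac{-3 + v}{9 + v}$)
$L{\left(U,Z \right)} = -4$ ($L{\left(U,Z \right)} = -7 - -3 = -7 + 3 = -4$)
$\frac{1}{7248 + L{\left(p{\left(0 \right)},52 \right)}} = \frac{1}{7248 - 4} = \frac{1}{7244}$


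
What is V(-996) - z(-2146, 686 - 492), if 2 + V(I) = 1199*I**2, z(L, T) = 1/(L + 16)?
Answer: 2533479897661/2130 ≈ 1.1894e+9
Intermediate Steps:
z(L, T) = 1/(16 + L)
V(I) = -2 + 1199*I**2
V(-996) - z(-2146, 686 - 492) = (-2 + 1199*(-996)**2) - 1/(16 - 2146) = (-2 + 1199*992016) - 1/(-2130) = (-2 + 1189427184) - 1*(-1/2130) = 1189427182 + 1/2130 = 2533479897661/2130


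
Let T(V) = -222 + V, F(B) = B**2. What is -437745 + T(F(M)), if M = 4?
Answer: -437951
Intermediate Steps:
-437745 + T(F(M)) = -437745 + (-222 + 4**2) = -437745 + (-222 + 16) = -437745 - 206 = -437951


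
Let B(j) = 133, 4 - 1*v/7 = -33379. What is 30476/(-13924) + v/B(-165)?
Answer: 6108498/3481 ≈ 1754.8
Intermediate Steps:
v = 233681 (v = 28 - 7*(-33379) = 28 + 233653 = 233681)
30476/(-13924) + v/B(-165) = 30476/(-13924) + 233681/133 = 30476*(-1/13924) + 233681*(1/133) = -7619/3481 + 1757 = 6108498/3481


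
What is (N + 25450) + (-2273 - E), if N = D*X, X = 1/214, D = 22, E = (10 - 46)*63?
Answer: 2722626/107 ≈ 25445.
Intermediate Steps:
E = -2268 (E = -36*63 = -2268)
X = 1/214 ≈ 0.0046729
N = 11/107 (N = 22*(1/214) = 11/107 ≈ 0.10280)
(N + 25450) + (-2273 - E) = (11/107 + 25450) + (-2273 - 1*(-2268)) = 2723161/107 + (-2273 + 2268) = 2723161/107 - 5 = 2722626/107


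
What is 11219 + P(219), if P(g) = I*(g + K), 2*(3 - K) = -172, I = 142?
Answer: 54955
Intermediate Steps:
K = 89 (K = 3 - ½*(-172) = 3 + 86 = 89)
P(g) = 12638 + 142*g (P(g) = 142*(g + 89) = 142*(89 + g) = 12638 + 142*g)
11219 + P(219) = 11219 + (12638 + 142*219) = 11219 + (12638 + 31098) = 11219 + 43736 = 54955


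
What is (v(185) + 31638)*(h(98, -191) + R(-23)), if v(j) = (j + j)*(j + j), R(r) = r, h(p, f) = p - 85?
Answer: -1685380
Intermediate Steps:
h(p, f) = -85 + p
v(j) = 4*j² (v(j) = (2*j)*(2*j) = 4*j²)
(v(185) + 31638)*(h(98, -191) + R(-23)) = (4*185² + 31638)*((-85 + 98) - 23) = (4*34225 + 31638)*(13 - 23) = (136900 + 31638)*(-10) = 168538*(-10) = -1685380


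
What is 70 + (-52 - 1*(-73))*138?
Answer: 2968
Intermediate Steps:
70 + (-52 - 1*(-73))*138 = 70 + (-52 + 73)*138 = 70 + 21*138 = 70 + 2898 = 2968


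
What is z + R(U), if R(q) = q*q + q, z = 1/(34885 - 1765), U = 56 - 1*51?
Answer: 993601/33120 ≈ 30.000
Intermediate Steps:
U = 5 (U = 56 - 51 = 5)
z = 1/33120 ≈ 3.0193e-5
R(q) = q + q² (R(q) = q² + q = q + q²)
z + R(U) = 1/33120 + 5*(1 + 5) = 1/33120 + 5*6 = 1/33120 + 30 = 993601/33120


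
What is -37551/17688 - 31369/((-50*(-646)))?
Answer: -7753299/2505800 ≈ -3.0941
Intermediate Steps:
-37551/17688 - 31369/((-50*(-646))) = -37551*1/17688 - 31369/32300 = -12517/5896 - 31369*1/32300 = -12517/5896 - 1651/1700 = -7753299/2505800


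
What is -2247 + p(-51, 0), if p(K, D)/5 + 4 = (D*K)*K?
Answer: -2267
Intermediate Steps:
p(K, D) = -20 + 5*D*K² (p(K, D) = -20 + 5*((D*K)*K) = -20 + 5*(D*K²) = -20 + 5*D*K²)
-2247 + p(-51, 0) = -2247 + (-20 + 5*0*(-51)²) = -2247 + (-20 + 5*0*2601) = -2247 + (-20 + 0) = -2247 - 20 = -2267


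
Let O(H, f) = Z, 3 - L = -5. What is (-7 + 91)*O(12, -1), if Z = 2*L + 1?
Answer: 1428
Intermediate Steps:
L = 8 (L = 3 - 1*(-5) = 3 + 5 = 8)
Z = 17 (Z = 2*8 + 1 = 16 + 1 = 17)
O(H, f) = 17
(-7 + 91)*O(12, -1) = (-7 + 91)*17 = 84*17 = 1428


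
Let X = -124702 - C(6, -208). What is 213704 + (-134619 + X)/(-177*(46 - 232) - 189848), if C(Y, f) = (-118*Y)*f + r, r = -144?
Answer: 4790874335/22418 ≈ 2.1371e+5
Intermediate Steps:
C(Y, f) = -144 - 118*Y*f (C(Y, f) = (-118*Y)*f - 144 = -118*Y*f - 144 = -144 - 118*Y*f)
X = -271822 (X = -124702 - (-144 - 118*6*(-208)) = -124702 - (-144 + 147264) = -124702 - 1*147120 = -124702 - 147120 = -271822)
213704 + (-134619 + X)/(-177*(46 - 232) - 189848) = 213704 + (-134619 - 271822)/(-177*(46 - 232) - 189848) = 213704 - 406441/(-177*(-186) - 189848) = 213704 - 406441/(32922 - 189848) = 213704 - 406441/(-156926) = 213704 - 406441*(-1/156926) = 213704 + 58063/22418 = 4790874335/22418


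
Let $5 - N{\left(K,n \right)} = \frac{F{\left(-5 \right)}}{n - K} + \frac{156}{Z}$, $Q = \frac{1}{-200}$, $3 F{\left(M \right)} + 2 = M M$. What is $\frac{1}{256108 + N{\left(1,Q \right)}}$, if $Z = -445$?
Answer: $\frac{268335}{68726222923} \approx 3.9044 \cdot 10^{-6}$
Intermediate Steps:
$F{\left(M \right)} = - \frac{2}{3} + \frac{M^{2}}{3}$ ($F{\left(M \right)} = - \frac{2}{3} + \frac{M M}{3} = - \frac{2}{3} + \frac{M^{2}}{3}$)
$Q = - \frac{1}{200} \approx -0.005$
$N{\left(K,n \right)} = \frac{2381}{445} - \frac{23}{3 \left(n - K\right)}$ ($N{\left(K,n \right)} = 5 - \left(\frac{- \frac{2}{3} + \frac{\left(-5\right)^{2}}{3}}{n - K} + \frac{156}{-445}\right) = 5 - \left(\frac{- \frac{2}{3} + \frac{1}{3} \cdot 25}{n - K} + 156 \left(- \frac{1}{445}\right)\right) = 5 - \left(\frac{- \frac{2}{3} + \frac{25}{3}}{n - K} - \frac{156}{445}\right) = 5 - \left(\frac{23}{3 \left(n - K\right)} - \frac{156}{445}\right) = 5 - \left(- \frac{156}{445} + \frac{23}{3 \left(n - K\right)}\right) = 5 + \left(\frac{156}{445} - \frac{23}{3 \left(n - K\right)}\right) = \frac{2381}{445} - \frac{23}{3 \left(n - K\right)}$)
$\frac{1}{256108 + N{\left(1,Q \right)}} = \frac{1}{256108 + \frac{10235 - - \frac{7143}{200} + 7143 \cdot 1}{1335 \left(1 - - \frac{1}{200}\right)}} = \frac{1}{256108 + \frac{10235 + \frac{7143}{200} + 7143}{1335 \left(1 + \frac{1}{200}\right)}} = \frac{1}{256108 + \frac{1}{1335} \frac{1}{\frac{201}{200}} \cdot \frac{3482743}{200}} = \frac{1}{256108 + \frac{1}{1335} \cdot \frac{200}{201} \cdot \frac{3482743}{200}} = \frac{1}{256108 + \frac{3482743}{268335}} = \frac{1}{\frac{68726222923}{268335}} = \frac{268335}{68726222923}$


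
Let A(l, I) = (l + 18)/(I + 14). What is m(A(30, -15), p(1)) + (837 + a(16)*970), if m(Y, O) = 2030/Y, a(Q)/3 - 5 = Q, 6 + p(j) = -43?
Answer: 1485713/24 ≈ 61905.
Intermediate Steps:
p(j) = -49 (p(j) = -6 - 43 = -49)
a(Q) = 15 + 3*Q
A(l, I) = (18 + l)/(14 + I)
m(A(30, -15), p(1)) + (837 + a(16)*970) = 2030/(((18 + 30)/(14 - 15))) + (837 + (15 + 3*16)*970) = 2030/((48/(-1))) + (837 + (15 + 48)*970) = 2030/((-1*48)) + (837 + 63*970) = 2030/(-48) + (837 + 61110) = 2030*(-1/48) + 61947 = -1015/24 + 61947 = 1485713/24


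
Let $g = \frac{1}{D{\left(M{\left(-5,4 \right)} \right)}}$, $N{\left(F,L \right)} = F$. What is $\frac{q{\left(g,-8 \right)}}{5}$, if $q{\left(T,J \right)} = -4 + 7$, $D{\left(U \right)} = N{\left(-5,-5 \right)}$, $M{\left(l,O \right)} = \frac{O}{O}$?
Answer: $\frac{3}{5} \approx 0.6$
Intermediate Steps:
$M{\left(l,O \right)} = 1$
$D{\left(U \right)} = -5$
$g = - \frac{1}{5}$ ($g = \frac{1}{-5} = - \frac{1}{5} \approx -0.2$)
$q{\left(T,J \right)} = 3$
$\frac{q{\left(g,-8 \right)}}{5} = \frac{3}{5}$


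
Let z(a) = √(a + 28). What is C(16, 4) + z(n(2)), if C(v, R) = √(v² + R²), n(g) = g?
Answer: √30 + 4*√17 ≈ 21.970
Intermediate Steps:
C(v, R) = √(R² + v²)
z(a) = √(28 + a)
C(16, 4) + z(n(2)) = √(4² + 16²) + √(28 + 2) = √(16 + 256) + √30 = √272 + √30 = 4*√17 + √30 = √30 + 4*√17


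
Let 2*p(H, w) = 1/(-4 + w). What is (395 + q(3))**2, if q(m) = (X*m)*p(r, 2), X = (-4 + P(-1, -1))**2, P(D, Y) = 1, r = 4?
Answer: 2411809/16 ≈ 1.5074e+5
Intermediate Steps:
p(H, w) = 1/(2*(-4 + w))
X = 9 (X = (-4 + 1)**2 = (-3)**2 = 9)
q(m) = -9*m/4 (q(m) = (9*m)*(1/(2*(-4 + 2))) = (9*m)*((1/2)/(-2)) = (9*m)*((1/2)*(-1/2)) = (9*m)*(-1/4) = -9*m/4)
(395 + q(3))**2 = (395 - 9/4*3)**2 = (395 - 27/4)**2 = (1553/4)**2 = 2411809/16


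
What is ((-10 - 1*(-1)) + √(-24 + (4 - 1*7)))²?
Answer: 54 - 54*I*√3 ≈ 54.0 - 93.531*I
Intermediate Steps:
((-10 - 1*(-1)) + √(-24 + (4 - 1*7)))² = ((-10 + 1) + √(-24 + (4 - 7)))² = (-9 + √(-24 - 3))² = (-9 + √(-27))² = (-9 + 3*I*√3)²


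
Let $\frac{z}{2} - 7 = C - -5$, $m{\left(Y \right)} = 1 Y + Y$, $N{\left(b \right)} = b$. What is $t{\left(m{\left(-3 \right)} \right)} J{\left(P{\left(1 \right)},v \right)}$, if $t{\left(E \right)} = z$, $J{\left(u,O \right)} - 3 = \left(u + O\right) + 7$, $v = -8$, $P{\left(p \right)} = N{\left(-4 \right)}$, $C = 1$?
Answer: $-52$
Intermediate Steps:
$P{\left(p \right)} = -4$
$m{\left(Y \right)} = 2 Y$ ($m{\left(Y \right)} = Y + Y = 2 Y$)
$z = 26$ ($z = 14 + 2 \left(1 - -5\right) = 14 + 2 \left(1 + 5\right) = 14 + 2 \cdot 6 = 14 + 12 = 26$)
$J{\left(u,O \right)} = 10 + O + u$ ($J{\left(u,O \right)} = 3 + \left(\left(u + O\right) + 7\right) = 3 + \left(\left(O + u\right) + 7\right) = 3 + \left(7 + O + u\right) = 10 + O + u$)
$t{\left(E \right)} = 26$
$t{\left(m{\left(-3 \right)} \right)} J{\left(P{\left(1 \right)},v \right)} = 26 \left(10 - 8 - 4\right) = 26 \left(-2\right) = -52$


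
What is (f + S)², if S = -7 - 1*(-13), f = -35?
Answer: 841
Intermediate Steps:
S = 6 (S = -7 + 13 = 6)
(f + S)² = (-35 + 6)² = (-29)² = 841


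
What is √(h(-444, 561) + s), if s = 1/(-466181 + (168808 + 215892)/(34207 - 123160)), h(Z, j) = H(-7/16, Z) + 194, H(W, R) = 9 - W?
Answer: 9*√69104187432753981020551/165874332772 ≈ 14.263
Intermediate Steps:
h(Z, j) = 3255/16 (h(Z, j) = (9 - (-7)/16) + 194 = (9 - 1*(-7/16)) + 194 = (9 + 7/16) + 194 = 151/16 + 194 = 3255/16)
s = -88953/41468583193 (s = 1/(-466181 + 384700/(-88953)) = 1/(-466181 + 384700*(-1/88953)) = 1/(-466181 - 384700/88953) = 1/(-41468583193/88953) = -88953/41468583193 ≈ -2.1451e-6)
√(h(-444, 561) + s) = √(3255/16 - 88953/41468583193) = √(134980236869967/663497331088) = 9*√69104187432753981020551/165874332772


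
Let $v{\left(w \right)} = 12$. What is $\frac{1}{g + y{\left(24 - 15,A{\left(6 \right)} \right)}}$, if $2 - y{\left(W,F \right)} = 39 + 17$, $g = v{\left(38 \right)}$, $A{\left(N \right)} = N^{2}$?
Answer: $- \frac{1}{42} \approx -0.02381$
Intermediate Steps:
$g = 12$
$y{\left(W,F \right)} = -54$ ($y{\left(W,F \right)} = 2 - \left(39 + 17\right) = 2 - 56 = -54$)
$\frac{1}{g + y{\left(24 - 15,A{\left(6 \right)} \right)}} = \frac{1}{12 - 54} = \frac{1}{-42} = - \frac{1}{42}$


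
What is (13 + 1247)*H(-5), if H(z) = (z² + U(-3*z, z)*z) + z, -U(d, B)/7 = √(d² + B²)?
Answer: 25200 + 220500*√10 ≈ 7.2248e+5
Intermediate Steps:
U(d, B) = -7*√(B² + d²) (U(d, B) = -7*√(d² + B²) = -7*√(B² + d²))
H(z) = z + z² - 7*z*√10*√(z²) (H(z) = (z² + (-7*√(z² + (-3*z)²))*z) + z = (z² + (-7*√(z² + 9*z²))*z) + z = (z² + (-7*√10*√(z²))*z) + z = (z² - 7*z*√10*√(z²)) + z = z + z² - 7*z*√10*√(z²))
(13 + 1247)*H(-5) = (13 + 1247)*(-5*(1 - 5 - 7*√10*√((-5)²))) = 1260*(-5*(1 - 5 - 7*√10*√25)) = 1260*(-5*(1 - 5 - 7*√10*5)) = 1260*(-5*(1 - 5 - 35*√10)) = 1260*(-5*(-4 - 35*√10)) = 1260*(20 + 175*√10) = 25200 + 220500*√10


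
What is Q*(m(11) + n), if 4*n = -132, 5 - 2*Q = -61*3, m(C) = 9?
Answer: -2256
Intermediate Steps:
Q = 94 (Q = 5/2 - (-61)*3/2 = 5/2 - ½*(-183) = 5/2 + 183/2 = 94)
n = -33 (n = (¼)*(-132) = -33)
Q*(m(11) + n) = 94*(9 - 33) = 94*(-24) = -2256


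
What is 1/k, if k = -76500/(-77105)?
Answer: 15421/15300 ≈ 1.0079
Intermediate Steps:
k = 15300/15421 (k = -76500*(-1/77105) = 15300/15421 ≈ 0.99215)
1/k = 1/(15300/15421) = 15421/15300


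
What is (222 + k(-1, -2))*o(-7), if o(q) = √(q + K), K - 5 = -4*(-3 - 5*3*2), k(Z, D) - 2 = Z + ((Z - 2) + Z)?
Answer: 219*√130 ≈ 2497.0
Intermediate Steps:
k(Z, D) = 3*Z (k(Z, D) = 2 + (Z + ((Z - 2) + Z)) = 2 + (Z + ((-2 + Z) + Z)) = 2 + (Z + (-2 + 2*Z)) = 2 + (-2 + 3*Z) = 3*Z)
K = 137 (K = 5 - 4*(-3 - 5*3*2) = 5 - 4*(-3 - 15*2) = 5 - 4*(-3 - 30) = 5 - 4*(-33) = 5 + 132 = 137)
o(q) = √(137 + q) (o(q) = √(q + 137) = √(137 + q))
(222 + k(-1, -2))*o(-7) = (222 + 3*(-1))*√(137 - 7) = (222 - 3)*√130 = 219*√130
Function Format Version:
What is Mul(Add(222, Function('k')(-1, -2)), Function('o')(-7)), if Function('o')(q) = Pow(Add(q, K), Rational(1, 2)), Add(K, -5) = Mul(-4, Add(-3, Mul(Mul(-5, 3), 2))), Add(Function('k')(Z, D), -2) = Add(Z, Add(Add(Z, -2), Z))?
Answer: Mul(219, Pow(130, Rational(1, 2))) ≈ 2497.0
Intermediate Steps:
Function('k')(Z, D) = Mul(3, Z) (Function('k')(Z, D) = Add(2, Add(Z, Add(Add(Z, -2), Z))) = Add(2, Add(Z, Add(Add(-2, Z), Z))) = Add(2, Add(Z, Add(-2, Mul(2, Z)))) = Add(2, Add(-2, Mul(3, Z))) = Mul(3, Z))
K = 137 (K = Add(5, Mul(-4, Add(-3, Mul(Mul(-5, 3), 2)))) = Add(5, Mul(-4, Add(-3, Mul(-15, 2)))) = Add(5, Mul(-4, Add(-3, -30))) = Add(5, Mul(-4, -33)) = Add(5, 132) = 137)
Function('o')(q) = Pow(Add(137, q), Rational(1, 2)) (Function('o')(q) = Pow(Add(q, 137), Rational(1, 2)) = Pow(Add(137, q), Rational(1, 2)))
Mul(Add(222, Function('k')(-1, -2)), Function('o')(-7)) = Mul(Add(222, Mul(3, -1)), Pow(Add(137, -7), Rational(1, 2))) = Mul(Add(222, -3), Pow(130, Rational(1, 2))) = Mul(219, Pow(130, Rational(1, 2)))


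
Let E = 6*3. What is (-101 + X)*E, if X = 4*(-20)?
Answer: -3258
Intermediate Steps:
E = 18
X = -80
(-101 + X)*E = (-101 - 80)*18 = -181*18 = -3258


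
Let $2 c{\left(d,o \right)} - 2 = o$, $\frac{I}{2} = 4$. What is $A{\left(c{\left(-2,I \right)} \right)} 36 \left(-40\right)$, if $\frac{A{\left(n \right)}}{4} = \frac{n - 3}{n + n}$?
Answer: $-1152$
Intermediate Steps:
$I = 8$ ($I = 2 \cdot 4 = 8$)
$c{\left(d,o \right)} = 1 + \frac{o}{2}$
$A{\left(n \right)} = \frac{2 \left(-3 + n\right)}{n}$ ($A{\left(n \right)} = 4 \frac{n - 3}{n + n} = 4 \frac{-3 + n}{2 n} = \frac{2 \left(-3 + n\right)}{n}$)
$A{\left(c{\left(-2,I \right)} \right)} 36 \left(-40\right) = \left(2 - \frac{6}{1 + \frac{1}{2} \cdot 8}\right) 36 \left(-40\right) = \left(2 - \frac{6}{1 + 4}\right) 36 \left(-40\right) = \left(2 - \frac{6}{5}\right) 36 \left(-40\right) = \frac{4}{5} \cdot 36 \left(-40\right) = \frac{144}{5} \left(-40\right) = -1152$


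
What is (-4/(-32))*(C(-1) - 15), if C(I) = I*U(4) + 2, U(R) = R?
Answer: -17/8 ≈ -2.1250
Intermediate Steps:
C(I) = 2 + 4*I (C(I) = I*4 + 2 = 4*I + 2 = 2 + 4*I)
(-4/(-32))*(C(-1) - 15) = (-4/(-32))*((2 + 4*(-1)) - 15) = (-4*(-1/32))*((2 - 4) - 15) = (-2 - 15)/8 = (⅛)*(-17) = -17/8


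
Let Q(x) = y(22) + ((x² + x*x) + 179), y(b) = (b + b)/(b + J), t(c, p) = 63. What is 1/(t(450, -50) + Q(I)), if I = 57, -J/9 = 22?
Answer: 4/26959 ≈ 0.00014837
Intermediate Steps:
J = -198 (J = -9*22 = -198)
y(b) = 2*b/(-198 + b) (y(b) = (b + b)/(b - 198) = (2*b)/(-198 + b) = 2*b/(-198 + b))
Q(x) = 715/4 + 2*x² (Q(x) = 2*22/(-198 + 22) + ((x² + x*x) + 179) = 2*22/(-176) + ((x² + x²) + 179) = 2*22*(-1/176) + (2*x² + 179) = -¼ + (179 + 2*x²) = 715/4 + 2*x²)
1/(t(450, -50) + Q(I)) = 1/(63 + (715/4 + 2*57²)) = 1/(63 + (715/4 + 2*3249)) = 1/(63 + (715/4 + 6498)) = 1/(63 + 26707/4) = 1/(26959/4) = 4/26959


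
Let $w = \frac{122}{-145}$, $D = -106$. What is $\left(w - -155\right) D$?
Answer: $- \frac{2369418}{145} \approx -16341.0$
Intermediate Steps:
$w = - \frac{122}{145}$ ($w = 122 \left(- \frac{1}{145}\right) = - \frac{122}{145} \approx -0.84138$)
$\left(w - -155\right) D = \left(- \frac{122}{145} - -155\right) \left(-106\right) = \left(- \frac{122}{145} + 155\right) \left(-106\right) = \frac{22353}{145} \left(-106\right) = - \frac{2369418}{145}$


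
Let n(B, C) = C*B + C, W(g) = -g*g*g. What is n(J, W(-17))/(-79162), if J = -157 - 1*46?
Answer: 496213/39581 ≈ 12.537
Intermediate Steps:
J = -203 (J = -157 - 46 = -203)
W(g) = -g**3 (W(g) = -g**2*g = -g**3)
n(B, C) = C + B*C (n(B, C) = B*C + C = C + B*C)
n(J, W(-17))/(-79162) = ((-1*(-17)**3)*(1 - 203))/(-79162) = (-1*(-4913)*(-202))*(-1/79162) = (4913*(-202))*(-1/79162) = -992426*(-1/79162) = 496213/39581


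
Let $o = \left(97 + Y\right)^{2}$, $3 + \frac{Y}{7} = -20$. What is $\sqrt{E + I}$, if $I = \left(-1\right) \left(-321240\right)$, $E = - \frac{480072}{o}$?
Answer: $\frac{3 \sqrt{36536638}}{32} \approx 566.68$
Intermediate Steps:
$Y = -161$ ($Y = -21 + 7 \left(-20\right) = -21 - 140 = -161$)
$o = 4096$ ($o = \left(97 - 161\right)^{2} = \left(-64\right)^{2} = 4096$)
$E = - \frac{60009}{512}$ ($E = - \frac{480072}{4096} = \left(-480072\right) \frac{1}{4096} = - \frac{60009}{512} \approx -117.21$)
$I = 321240$
$\sqrt{E + I} = \sqrt{- \frac{60009}{512} + 321240} = \sqrt{\frac{164414871}{512}} = \frac{3 \sqrt{36536638}}{32}$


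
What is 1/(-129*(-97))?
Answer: 1/12513 ≈ 7.9917e-5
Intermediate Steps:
1/(-129*(-97)) = 1/12513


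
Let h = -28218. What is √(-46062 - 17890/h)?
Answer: I*√9169154281617/14109 ≈ 214.62*I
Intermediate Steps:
√(-46062 - 17890/h) = √(-46062 - 17890/(-28218)) = √(-46062 - 17890*(-1/28218)) = √(-46062 + 8945/14109) = √(-649879813/14109) = I*√9169154281617/14109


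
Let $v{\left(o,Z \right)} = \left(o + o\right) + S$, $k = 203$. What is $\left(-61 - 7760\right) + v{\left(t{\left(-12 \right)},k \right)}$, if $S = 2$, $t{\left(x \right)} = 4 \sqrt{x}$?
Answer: $-7819 + 16 i \sqrt{3} \approx -7819.0 + 27.713 i$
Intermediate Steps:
$v{\left(o,Z \right)} = 2 + 2 o$ ($v{\left(o,Z \right)} = \left(o + o\right) + 2 = 2 o + 2 = 2 + 2 o$)
$\left(-61 - 7760\right) + v{\left(t{\left(-12 \right)},k \right)} = \left(-61 - 7760\right) + \left(2 + 2 \cdot 4 \sqrt{-12}\right) = \left(-61 - 7760\right) + \left(2 + 2 \cdot 4 \cdot 2 i \sqrt{3}\right) = -7821 + \left(2 + 2 \cdot 8 i \sqrt{3}\right) = -7821 + \left(2 + 16 i \sqrt{3}\right) = -7819 + 16 i \sqrt{3}$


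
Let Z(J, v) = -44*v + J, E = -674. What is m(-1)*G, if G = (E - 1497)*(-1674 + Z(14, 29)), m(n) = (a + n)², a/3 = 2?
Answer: 159351400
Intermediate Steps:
Z(J, v) = J - 44*v
a = 6 (a = 3*2 = 6)
m(n) = (6 + n)²
G = 6374056 (G = (-674 - 1497)*(-1674 + (14 - 44*29)) = -2171*(-1674 + (14 - 1276)) = -2171*(-1674 - 1262) = -2171*(-2936) = 6374056)
m(-1)*G = (6 - 1)²*6374056 = 5²*6374056 = 25*6374056 = 159351400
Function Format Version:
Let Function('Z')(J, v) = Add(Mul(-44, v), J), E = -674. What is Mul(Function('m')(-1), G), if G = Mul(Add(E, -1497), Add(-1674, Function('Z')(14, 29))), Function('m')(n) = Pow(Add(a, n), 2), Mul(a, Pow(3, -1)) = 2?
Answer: 159351400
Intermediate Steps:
Function('Z')(J, v) = Add(J, Mul(-44, v))
a = 6 (a = Mul(3, 2) = 6)
Function('m')(n) = Pow(Add(6, n), 2)
G = 6374056 (G = Mul(Add(-674, -1497), Add(-1674, Add(14, Mul(-44, 29)))) = Mul(-2171, Add(-1674, Add(14, -1276))) = Mul(-2171, Add(-1674, -1262)) = Mul(-2171, -2936) = 6374056)
Mul(Function('m')(-1), G) = Mul(Pow(Add(6, -1), 2), 6374056) = Mul(Pow(5, 2), 6374056) = Mul(25, 6374056) = 159351400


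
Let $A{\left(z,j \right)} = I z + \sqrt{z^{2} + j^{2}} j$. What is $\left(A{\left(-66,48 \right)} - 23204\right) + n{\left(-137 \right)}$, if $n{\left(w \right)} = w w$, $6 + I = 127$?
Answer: $-12421 + 288 \sqrt{185} \approx -8503.8$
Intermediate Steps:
$I = 121$ ($I = -6 + 127 = 121$)
$A{\left(z,j \right)} = 121 z + j \sqrt{j^{2} + z^{2}}$ ($A{\left(z,j \right)} = 121 z + \sqrt{z^{2} + j^{2}} j = 121 z + \sqrt{j^{2} + z^{2}} j = 121 z + j \sqrt{j^{2} + z^{2}}$)
$n{\left(w \right)} = w^{2}$
$\left(A{\left(-66,48 \right)} - 23204\right) + n{\left(-137 \right)} = \left(\left(121 \left(-66\right) + 48 \sqrt{48^{2} + \left(-66\right)^{2}}\right) - 23204\right) + \left(-137\right)^{2} = \left(\left(-7986 + 48 \sqrt{2304 + 4356}\right) - 23204\right) + 18769 = \left(\left(-7986 + 48 \sqrt{6660}\right) - 23204\right) + 18769 = \left(\left(-7986 + 48 \cdot 6 \sqrt{185}\right) - 23204\right) + 18769 = \left(\left(-7986 + 288 \sqrt{185}\right) - 23204\right) + 18769 = \left(-31190 + 288 \sqrt{185}\right) + 18769 = -12421 + 288 \sqrt{185}$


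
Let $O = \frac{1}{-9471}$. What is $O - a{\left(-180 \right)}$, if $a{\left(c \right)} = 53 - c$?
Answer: $- \frac{2206744}{9471} \approx -233.0$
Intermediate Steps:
$O = - \frac{1}{9471} \approx -0.00010559$
$O - a{\left(-180 \right)} = - \frac{1}{9471} - \left(53 - -180\right) = - \frac{1}{9471} - \left(53 + 180\right) = - \frac{1}{9471} - 233 = - \frac{2206744}{9471}$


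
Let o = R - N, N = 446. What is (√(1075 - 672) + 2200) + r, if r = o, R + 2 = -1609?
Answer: 143 + √403 ≈ 163.07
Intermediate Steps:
R = -1611 (R = -2 - 1609 = -1611)
o = -2057 (o = -1611 - 1*446 = -1611 - 446 = -2057)
r = -2057
(√(1075 - 672) + 2200) + r = (√(1075 - 672) + 2200) - 2057 = (√403 + 2200) - 2057 = (2200 + √403) - 2057 = 143 + √403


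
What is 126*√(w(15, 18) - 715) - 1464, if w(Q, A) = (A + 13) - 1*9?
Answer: -1464 + 378*I*√77 ≈ -1464.0 + 3316.9*I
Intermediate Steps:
w(Q, A) = 4 + A (w(Q, A) = (13 + A) - 9 = 4 + A)
126*√(w(15, 18) - 715) - 1464 = 126*√((4 + 18) - 715) - 1464 = 126*√(22 - 715) - 1464 = 126*√(-693) - 1464 = 126*(3*I*√77) - 1464 = 378*I*√77 - 1464 = -1464 + 378*I*√77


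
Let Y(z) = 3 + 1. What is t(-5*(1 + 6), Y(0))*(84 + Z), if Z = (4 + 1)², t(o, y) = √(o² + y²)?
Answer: 109*√1241 ≈ 3839.8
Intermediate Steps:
Y(z) = 4
Z = 25 (Z = 5² = 25)
t(-5*(1 + 6), Y(0))*(84 + Z) = √((-5*(1 + 6))² + 4²)*(84 + 25) = √((-5*7)² + 16)*109 = √((-35)² + 16)*109 = √(1225 + 16)*109 = √1241*109 = 109*√1241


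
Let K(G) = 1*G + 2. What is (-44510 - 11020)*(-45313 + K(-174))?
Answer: 2525782050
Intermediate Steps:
K(G) = 2 + G (K(G) = G + 2 = 2 + G)
(-44510 - 11020)*(-45313 + K(-174)) = (-44510 - 11020)*(-45313 + (2 - 174)) = -55530*(-45313 - 172) = -55530*(-45485) = 2525782050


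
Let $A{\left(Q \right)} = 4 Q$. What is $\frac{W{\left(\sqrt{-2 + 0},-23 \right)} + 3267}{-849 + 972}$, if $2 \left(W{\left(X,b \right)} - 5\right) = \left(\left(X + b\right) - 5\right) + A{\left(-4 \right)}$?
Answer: $\frac{3250}{123} + \frac{i \sqrt{2}}{246} \approx 26.423 + 0.0057488 i$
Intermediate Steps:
$W{\left(X,b \right)} = - \frac{11}{2} + \frac{X}{2} + \frac{b}{2}$ ($W{\left(X,b \right)} = 5 + \frac{\left(\left(X + b\right) - 5\right) + 4 \left(-4\right)}{2} = 5 + \frac{\left(-5 + X + b\right) - 16}{2} = 5 + \frac{-21 + X + b}{2} = 5 + \left(- \frac{21}{2} + \frac{X}{2} + \frac{b}{2}\right) = - \frac{11}{2} + \frac{X}{2} + \frac{b}{2}$)
$\frac{W{\left(\sqrt{-2 + 0},-23 \right)} + 3267}{-849 + 972} = \frac{\left(- \frac{11}{2} + \frac{\sqrt{-2 + 0}}{2} + \frac{1}{2} \left(-23\right)\right) + 3267}{-849 + 972} = \frac{\left(- \frac{11}{2} + \frac{\sqrt{-2}}{2} - \frac{23}{2}\right) + 3267}{123} = \left(\left(- \frac{11}{2} + \frac{i \sqrt{2}}{2} - \frac{23}{2}\right) + 3267\right) \frac{1}{123} = \left(\left(-17 + \frac{i \sqrt{2}}{2}\right) + 3267\right) \frac{1}{123} = \left(3250 + \frac{i \sqrt{2}}{2}\right) \frac{1}{123} = \frac{3250}{123} + \frac{i \sqrt{2}}{246}$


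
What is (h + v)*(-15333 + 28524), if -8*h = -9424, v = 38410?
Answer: 522205308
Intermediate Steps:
h = 1178 (h = -⅛*(-9424) = 1178)
(h + v)*(-15333 + 28524) = (1178 + 38410)*(-15333 + 28524) = 39588*13191 = 522205308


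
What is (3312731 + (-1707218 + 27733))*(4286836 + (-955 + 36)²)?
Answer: 8380833624662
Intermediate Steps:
(3312731 + (-1707218 + 27733))*(4286836 + (-955 + 36)²) = (3312731 - 1679485)*(4286836 + (-919)²) = 1633246*(4286836 + 844561) = 1633246*5131397 = 8380833624662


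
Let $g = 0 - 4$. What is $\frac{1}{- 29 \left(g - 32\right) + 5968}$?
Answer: $\frac{1}{7012} \approx 0.00014261$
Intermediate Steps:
$g = -4$ ($g = 0 - 4 = -4$)
$\frac{1}{- 29 \left(g - 32\right) + 5968} = \frac{1}{- 29 \left(-4 - 32\right) + 5968} = \frac{1}{\left(-29\right) \left(-36\right) + 5968} = \frac{1}{1044 + 5968} = \frac{1}{7012}$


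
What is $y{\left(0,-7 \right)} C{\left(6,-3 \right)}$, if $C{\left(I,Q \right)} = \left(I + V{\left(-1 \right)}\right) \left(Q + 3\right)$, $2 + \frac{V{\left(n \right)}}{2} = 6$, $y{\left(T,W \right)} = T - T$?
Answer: $0$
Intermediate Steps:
$y{\left(T,W \right)} = 0$
$V{\left(n \right)} = 8$ ($V{\left(n \right)} = -4 + 2 \cdot 6 = -4 + 12 = 8$)
$C{\left(I,Q \right)} = \left(3 + Q\right) \left(8 + I\right)$ ($C{\left(I,Q \right)} = \left(I + 8\right) \left(Q + 3\right) = \left(8 + I\right) \left(3 + Q\right) = \left(3 + Q\right) \left(8 + I\right)$)
$y{\left(0,-7 \right)} C{\left(6,-3 \right)} = 0 \left(24 + 3 \cdot 6 + 8 \left(-3\right) + 6 \left(-3\right)\right) = 0 \left(24 + 18 - 24 - 18\right) = 0 \cdot 0 = 0$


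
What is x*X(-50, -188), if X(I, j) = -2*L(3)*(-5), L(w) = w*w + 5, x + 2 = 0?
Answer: -280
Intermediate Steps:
x = -2 (x = -2 + 0 = -2)
L(w) = 5 + w² (L(w) = w² + 5 = 5 + w²)
X(I, j) = 140 (X(I, j) = -2*(5 + 3²)*(-5) = -2*(5 + 9)*(-5) = -2*14*(-5) = -28*(-5) = 140)
x*X(-50, -188) = -2*140 = -280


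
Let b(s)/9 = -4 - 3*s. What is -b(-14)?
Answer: -342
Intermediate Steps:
b(s) = -36 - 27*s (b(s) = 9*(-4 - 3*s) = -36 - 27*s)
-b(-14) = -(-36 - 27*(-14)) = -(-36 + 378) = -1*342 = -342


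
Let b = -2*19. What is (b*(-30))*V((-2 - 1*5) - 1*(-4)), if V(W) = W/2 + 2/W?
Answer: -2470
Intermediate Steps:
b = -38
V(W) = W/2 + 2/W (V(W) = W*(½) + 2/W = W/2 + 2/W)
(b*(-30))*V((-2 - 1*5) - 1*(-4)) = (-38*(-30))*(((-2 - 1*5) - 1*(-4))/2 + 2/((-2 - 1*5) - 1*(-4))) = 1140*(((-2 - 5) + 4)/2 + 2/((-2 - 5) + 4)) = 1140*((-7 + 4)/2 + 2/(-7 + 4)) = 1140*((½)*(-3) + 2/(-3)) = 1140*(-3/2 + 2*(-⅓)) = 1140*(-3/2 - ⅔) = 1140*(-13/6) = -2470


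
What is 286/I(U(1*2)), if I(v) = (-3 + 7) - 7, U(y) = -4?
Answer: -286/3 ≈ -95.333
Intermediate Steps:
I(v) = -3 (I(v) = 4 - 7 = -3)
286/I(U(1*2)) = 286/(-3) = 286*(-⅓) = -286/3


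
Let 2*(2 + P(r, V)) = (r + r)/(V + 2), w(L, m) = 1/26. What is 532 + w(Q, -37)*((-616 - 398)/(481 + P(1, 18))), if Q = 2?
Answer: 392024/737 ≈ 531.92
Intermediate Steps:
w(L, m) = 1/26
P(r, V) = -2 + r/(2 + V) (P(r, V) = -2 + ((r + r)/(V + 2))/2 = -2 + ((2*r)/(2 + V))/2 = -2 + (2*r/(2 + V))/2 = -2 + r/(2 + V))
532 + w(Q, -37)*((-616 - 398)/(481 + P(1, 18))) = 532 + ((-616 - 398)/(481 + (-4 + 1 - 2*18)/(2 + 18)))/26 = 532 + (-1014/(481 + (-4 + 1 - 36)/20))/26 = 532 + (-1014/(481 + (1/20)*(-39)))/26 = 532 + (-1014/(481 - 39/20))/26 = 532 + (-1014/9581/20)/26 = 532 + (-1014*20/9581)/26 = 532 + (1/26)*(-1560/737) = 532 - 60/737 = 392024/737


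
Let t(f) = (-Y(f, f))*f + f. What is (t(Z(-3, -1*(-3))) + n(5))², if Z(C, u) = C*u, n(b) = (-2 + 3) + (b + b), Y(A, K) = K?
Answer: 6241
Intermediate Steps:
n(b) = 1 + 2*b
t(f) = f - f² (t(f) = (-f)*f + f = -f² + f = f - f²)
(t(Z(-3, -1*(-3))) + n(5))² = ((-(-3)*(-3))*(1 - (-3)*(-1*(-3))) + (1 + 2*5))² = ((-3*3)*(1 - (-3)*3) + (1 + 10))² = (-9*(1 - 1*(-9)) + 11)² = (-9*(1 + 9) + 11)² = (-9*10 + 11)² = (-90 + 11)² = (-79)² = 6241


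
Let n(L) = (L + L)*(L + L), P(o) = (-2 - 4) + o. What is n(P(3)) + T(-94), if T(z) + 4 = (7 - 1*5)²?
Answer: 36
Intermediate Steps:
P(o) = -6 + o
n(L) = 4*L² (n(L) = (2*L)*(2*L) = 4*L²)
T(z) = 0 (T(z) = -4 + (7 - 1*5)² = -4 + (7 - 5)² = -4 + 2² = -4 + 4 = 0)
n(P(3)) + T(-94) = 4*(-6 + 3)² + 0 = 4*(-3)² + 0 = 4*9 + 0 = 36 + 0 = 36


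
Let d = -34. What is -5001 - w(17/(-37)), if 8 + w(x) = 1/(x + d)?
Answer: -6366038/1275 ≈ -4993.0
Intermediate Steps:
w(x) = -8 + 1/(-34 + x) (w(x) = -8 + 1/(x - 34) = -8 + 1/(-34 + x))
-5001 - w(17/(-37)) = -5001 - (273 - 136/(-37))/(-34 + 17/(-37)) = -5001 - (273 - 136*(-1)/37)/(-34 + 17*(-1/37)) = -5001 - (273 - 8*(-17/37))/(-34 - 17/37) = -5001 - (273 + 136/37)/(-1275/37) = -5001 - (-37)*10237/(1275*37) = -5001 - 1*(-10237/1275) = -5001 + 10237/1275 = -6366038/1275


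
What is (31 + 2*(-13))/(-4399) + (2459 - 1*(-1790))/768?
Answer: 18687511/3378432 ≈ 5.5314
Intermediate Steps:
(31 + 2*(-13))/(-4399) + (2459 - 1*(-1790))/768 = (31 - 26)*(-1/4399) + (2459 + 1790)*(1/768) = 5*(-1/4399) + 4249*(1/768) = -5/4399 + 4249/768 = 18687511/3378432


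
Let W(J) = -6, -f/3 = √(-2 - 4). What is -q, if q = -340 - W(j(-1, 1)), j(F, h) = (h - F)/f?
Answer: 334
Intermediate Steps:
f = -3*I*√6 (f = -3*√(-2 - 4) = -3*I*√6 ≈ -7.3485*I)
j(F, h) = I*√6*(h - F)/18 (j(F, h) = (h - F)/((-3*I*√6)) = (h - F)*(I*√6/18) = I*√6*(h - F)/18)
q = -334 (q = -340 - 1*(-6) = -340 + 6 = -334)
-q = -1*(-334) = 334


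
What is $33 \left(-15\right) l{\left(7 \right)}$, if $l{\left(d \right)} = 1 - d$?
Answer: $2970$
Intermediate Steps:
$33 \left(-15\right) l{\left(7 \right)} = 33 \left(-15\right) \left(1 - 7\right) = - 495 \left(1 - 7\right) = \left(-495\right) \left(-6\right) = 2970$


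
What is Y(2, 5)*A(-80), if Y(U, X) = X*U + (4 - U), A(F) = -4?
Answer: -48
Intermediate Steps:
Y(U, X) = 4 - U + U*X (Y(U, X) = U*X + (4 - U) = 4 - U + U*X)
Y(2, 5)*A(-80) = (4 - 1*2 + 2*5)*(-4) = (4 - 2 + 10)*(-4) = 12*(-4) = -48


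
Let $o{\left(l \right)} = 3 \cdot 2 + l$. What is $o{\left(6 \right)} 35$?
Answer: $420$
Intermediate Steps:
$o{\left(l \right)} = 6 + l$
$o{\left(6 \right)} 35 = \left(6 + 6\right) 35 = 12 \cdot 35 = 420$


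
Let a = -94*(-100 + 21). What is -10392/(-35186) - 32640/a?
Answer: -267825012/65322809 ≈ -4.1000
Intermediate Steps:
a = 7426 (a = -94*(-79) = 7426)
-10392/(-35186) - 32640/a = -10392/(-35186) - 32640/7426 = -10392*(-1/35186) - 32640*1/7426 = 5196/17593 - 16320/3713 = -267825012/65322809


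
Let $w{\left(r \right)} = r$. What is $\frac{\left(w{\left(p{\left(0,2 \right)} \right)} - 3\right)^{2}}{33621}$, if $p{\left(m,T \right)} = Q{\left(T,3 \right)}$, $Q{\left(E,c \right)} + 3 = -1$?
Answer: $\frac{7}{4803} \approx 0.0014574$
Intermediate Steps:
$Q{\left(E,c \right)} = -4$ ($Q{\left(E,c \right)} = -3 - 1 = -4$)
$p{\left(m,T \right)} = -4$
$\frac{\left(w{\left(p{\left(0,2 \right)} \right)} - 3\right)^{2}}{33621} = \frac{\left(-4 - 3\right)^{2}}{33621} = \left(-7\right)^{2} \cdot \frac{1}{33621} = 49 \cdot \frac{1}{33621} = \frac{7}{4803}$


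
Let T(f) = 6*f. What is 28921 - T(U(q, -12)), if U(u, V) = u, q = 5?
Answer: 28891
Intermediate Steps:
28921 - T(U(q, -12)) = 28921 - 6*5 = 28921 - 1*30 = 28921 - 30 = 28891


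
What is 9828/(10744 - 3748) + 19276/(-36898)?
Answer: 9490777/10755767 ≈ 0.88239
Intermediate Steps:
9828/(10744 - 3748) + 19276/(-36898) = 9828/6996 + 19276*(-1/36898) = 9828*(1/6996) - 9638/18449 = 819/583 - 9638/18449 = 9490777/10755767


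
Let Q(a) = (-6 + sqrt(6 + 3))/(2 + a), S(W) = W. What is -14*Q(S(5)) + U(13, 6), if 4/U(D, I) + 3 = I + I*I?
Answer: 238/39 ≈ 6.1026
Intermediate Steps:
U(D, I) = 4/(-3 + I + I**2) (U(D, I) = 4/(-3 + (I + I*I)) = 4/(-3 + (I + I**2)) = 4/(-3 + I + I**2))
Q(a) = -3/(2 + a) (Q(a) = (-6 + sqrt(9))/(2 + a) = (-6 + 3)/(2 + a) = -3/(2 + a))
-14*Q(S(5)) + U(13, 6) = -(-42)/(2 + 5) + 4/(-3 + 6 + 6**2) = -(-42)/7 + 4/(-3 + 6 + 36) = -(-42)/7 + 4/39 = -14*(-3/7) + 4*(1/39) = 6 + 4/39 = 238/39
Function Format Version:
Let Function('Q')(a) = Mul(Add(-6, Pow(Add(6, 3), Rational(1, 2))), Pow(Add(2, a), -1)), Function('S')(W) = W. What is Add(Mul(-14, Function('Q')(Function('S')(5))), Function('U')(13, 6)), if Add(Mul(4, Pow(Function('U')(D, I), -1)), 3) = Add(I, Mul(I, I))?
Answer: Rational(238, 39) ≈ 6.1026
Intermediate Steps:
Function('U')(D, I) = Mul(4, Pow(Add(-3, I, Pow(I, 2)), -1)) (Function('U')(D, I) = Mul(4, Pow(Add(-3, Add(I, Mul(I, I))), -1)) = Mul(4, Pow(Add(-3, Add(I, Pow(I, 2))), -1)) = Mul(4, Pow(Add(-3, I, Pow(I, 2)), -1)))
Function('Q')(a) = Mul(-3, Pow(Add(2, a), -1)) (Function('Q')(a) = Mul(Add(-6, Pow(9, Rational(1, 2))), Pow(Add(2, a), -1)) = Mul(Add(-6, 3), Pow(Add(2, a), -1)) = Mul(-3, Pow(Add(2, a), -1)))
Add(Mul(-14, Function('Q')(Function('S')(5))), Function('U')(13, 6)) = Add(Mul(-14, Mul(-3, Pow(Add(2, 5), -1))), Mul(4, Pow(Add(-3, 6, Pow(6, 2)), -1))) = Add(Mul(-14, Mul(-3, Pow(7, -1))), Mul(4, Pow(Add(-3, 6, 36), -1))) = Add(Mul(-14, Mul(-3, Rational(1, 7))), Mul(4, Pow(39, -1))) = Add(Mul(-14, Rational(-3, 7)), Mul(4, Rational(1, 39))) = Add(6, Rational(4, 39)) = Rational(238, 39)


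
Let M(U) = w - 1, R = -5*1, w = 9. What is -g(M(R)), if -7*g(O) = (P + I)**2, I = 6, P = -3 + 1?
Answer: 16/7 ≈ 2.2857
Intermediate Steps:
P = -2
R = -5
M(U) = 8 (M(U) = 9 - 1 = 8)
g(O) = -16/7 (g(O) = -(-2 + 6)**2/7 = -1/7*4**2 = -1/7*16 = -16/7)
-g(M(R)) = -1*(-16/7) = 16/7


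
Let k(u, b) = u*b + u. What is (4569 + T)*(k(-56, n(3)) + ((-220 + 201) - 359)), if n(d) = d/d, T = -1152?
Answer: -1674330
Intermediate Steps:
n(d) = 1
k(u, b) = u + b*u (k(u, b) = b*u + u = u + b*u)
(4569 + T)*(k(-56, n(3)) + ((-220 + 201) - 359)) = (4569 - 1152)*(-56*(1 + 1) + ((-220 + 201) - 359)) = 3417*(-56*2 + (-19 - 359)) = 3417*(-112 - 378) = 3417*(-490) = -1674330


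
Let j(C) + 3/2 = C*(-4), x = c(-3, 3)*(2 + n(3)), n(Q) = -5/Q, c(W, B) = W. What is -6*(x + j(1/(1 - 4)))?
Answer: 7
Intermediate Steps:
x = -1 (x = -3*(2 - 5/3) = -3*⅓ = -1)
j(C) = -3/2 - 4*C (j(C) = -3/2 + C*(-4) = -3/2 - 4*C)
-6*(x + j(1/(1 - 4))) = -6*(-1 + (-3/2 - 4/(1 - 4))) = -6*(-1 + (-3/2 - 4/(-3))) = -6*(-1 + (-3/2 - 4*(-⅓))) = -6*(-1 + (-3/2 + 4/3)) = -6*(-1 - ⅙) = -6*(-7/6) = 7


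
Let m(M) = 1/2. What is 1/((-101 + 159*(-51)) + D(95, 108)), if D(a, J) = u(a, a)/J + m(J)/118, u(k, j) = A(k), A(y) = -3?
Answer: -1062/8719045 ≈ -0.00012180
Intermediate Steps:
m(M) = ½
u(k, j) = -3
D(a, J) = 1/236 - 3/J (D(a, J) = -3/J + (½)/118 = -3/J + (½)*(1/118) = -3/J + 1/236 = 1/236 - 3/J)
1/((-101 + 159*(-51)) + D(95, 108)) = 1/((-101 + 159*(-51)) + (1/236)*(-708 + 108)/108) = 1/((-101 - 8109) + (1/236)*(1/108)*(-600)) = 1/(-8210 - 25/1062) = 1/(-8719045/1062) = -1062/8719045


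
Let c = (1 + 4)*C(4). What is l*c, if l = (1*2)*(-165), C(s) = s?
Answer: -6600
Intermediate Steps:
c = 20 (c = (1 + 4)*4 = 5*4 = 20)
l = -330 (l = 2*(-165) = -330)
l*c = -330*20 = -6600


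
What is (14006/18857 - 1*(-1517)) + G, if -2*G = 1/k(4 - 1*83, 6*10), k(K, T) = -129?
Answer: 7383998207/4865106 ≈ 1517.7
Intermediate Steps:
G = 1/258 (G = -1/2/(-129) = -1/2*(-1/129) = 1/258 ≈ 0.0038760)
(14006/18857 - 1*(-1517)) + G = (14006/18857 - 1*(-1517)) + 1/258 = (14006*(1/18857) + 1517) + 1/258 = (14006/18857 + 1517) + 1/258 = 28620075/18857 + 1/258 = 7383998207/4865106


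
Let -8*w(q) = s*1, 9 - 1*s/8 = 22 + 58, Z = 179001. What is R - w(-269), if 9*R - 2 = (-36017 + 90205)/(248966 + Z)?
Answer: -90853597/1283901 ≈ -70.764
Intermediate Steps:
s = -568 (s = 72 - 8*(22 + 58) = 72 - 8*80 = 72 - 640 = -568)
R = 303374/1283901 (R = 2/9 + ((-36017 + 90205)/(248966 + 179001))/9 = 2/9 + (54188/427967)/9 = 2/9 + (54188*(1/427967))/9 = 2/9 + (1/9)*(54188/427967) = 2/9 + 54188/3851703 = 303374/1283901 ≈ 0.23629)
w(q) = 71 (w(q) = -(-71) = -1/8*(-568) = 71)
R - w(-269) = 303374/1283901 - 1*71 = 303374/1283901 - 71 = -90853597/1283901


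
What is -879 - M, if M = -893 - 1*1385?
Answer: 1399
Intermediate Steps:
M = -2278 (M = -893 - 1385 = -2278)
-879 - M = -879 - 1*(-2278) = -879 + 2278 = 1399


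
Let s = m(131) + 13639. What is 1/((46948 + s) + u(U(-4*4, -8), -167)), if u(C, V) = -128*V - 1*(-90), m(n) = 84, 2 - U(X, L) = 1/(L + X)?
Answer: 1/82137 ≈ 1.2175e-5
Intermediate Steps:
U(X, L) = 2 - 1/(L + X)
s = 13723 (s = 84 + 13639 = 13723)
u(C, V) = 90 - 128*V (u(C, V) = -128*V + 90 = 90 - 128*V)
1/((46948 + s) + u(U(-4*4, -8), -167)) = 1/((46948 + 13723) + (90 - 128*(-167))) = 1/(60671 + (90 + 21376)) = 1/(60671 + 21466) = 1/82137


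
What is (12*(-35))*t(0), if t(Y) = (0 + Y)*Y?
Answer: 0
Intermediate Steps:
t(Y) = Y² (t(Y) = Y*Y = Y²)
(12*(-35))*t(0) = (12*(-35))*0² = -420*0 = 0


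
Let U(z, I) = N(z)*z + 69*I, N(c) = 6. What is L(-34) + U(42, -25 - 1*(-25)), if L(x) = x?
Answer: 218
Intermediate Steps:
U(z, I) = 6*z + 69*I
L(-34) + U(42, -25 - 1*(-25)) = -34 + (6*42 + 69*(-25 - 1*(-25))) = -34 + (252 + 69*(-25 + 25)) = -34 + (252 + 69*0) = -34 + (252 + 0) = -34 + 252 = 218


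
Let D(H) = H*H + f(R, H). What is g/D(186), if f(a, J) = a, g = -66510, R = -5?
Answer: -66510/34591 ≈ -1.9228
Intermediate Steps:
D(H) = -5 + H² (D(H) = H*H - 5 = H² - 5 = -5 + H²)
g/D(186) = -66510/(-5 + 186²) = -66510/(-5 + 34596) = -66510/34591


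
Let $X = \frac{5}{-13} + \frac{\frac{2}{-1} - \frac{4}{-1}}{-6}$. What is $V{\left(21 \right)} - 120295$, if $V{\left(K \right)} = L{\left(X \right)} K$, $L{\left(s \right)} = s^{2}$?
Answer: $- \frac{60984077}{507} \approx -1.2028 \cdot 10^{5}$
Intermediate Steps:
$X = - \frac{28}{39}$ ($X = 5 \left(- \frac{1}{13}\right) + \left(2 \left(-1\right) - -4\right) \left(- \frac{1}{6}\right) = - \frac{5}{13} + \left(-2 + 4\right) \left(- \frac{1}{6}\right) = - \frac{5}{13} + 2 \left(- \frac{1}{6}\right) = - \frac{5}{13} - \frac{1}{3} = - \frac{28}{39} \approx -0.71795$)
$V{\left(K \right)} = \frac{784 K}{1521}$ ($V{\left(K \right)} = \left(- \frac{28}{39}\right)^{2} K = \frac{784 K}{1521}$)
$V{\left(21 \right)} - 120295 = \frac{784}{1521} \cdot 21 - 120295 = \frac{5488}{507} - 120295 = - \frac{60984077}{507}$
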